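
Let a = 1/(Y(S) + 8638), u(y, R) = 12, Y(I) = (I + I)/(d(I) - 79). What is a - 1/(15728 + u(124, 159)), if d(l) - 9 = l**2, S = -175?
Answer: 775007/14836846670 ≈ 5.2235e-5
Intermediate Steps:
d(l) = 9 + l**2
Y(I) = 2*I/(-70 + I**2) (Y(I) = (I + I)/((9 + I**2) - 79) = (2*I)/(-70 + I**2) = 2*I/(-70 + I**2))
a = 873/7540964 (a = 1/(2*(-175)/(-70 + (-175)**2) + 8638) = 1/(2*(-175)/(-70 + 30625) + 8638) = 1/(2*(-175)/30555 + 8638) = 1/(2*(-175)*(1/30555) + 8638) = 1/(-10/873 + 8638) = 1/(7540964/873) = 873/7540964 ≈ 0.00011577)
a - 1/(15728 + u(124, 159)) = 873/7540964 - 1/(15728 + 12) = 873/7540964 - 1/15740 = 775007/14836846670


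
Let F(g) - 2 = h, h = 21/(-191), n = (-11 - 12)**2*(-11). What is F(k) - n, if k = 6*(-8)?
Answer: 1111790/191 ≈ 5820.9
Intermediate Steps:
n = -5819 (n = (-23)**2*(-11) = 529*(-11) = -5819)
h = -21/191 (h = 21*(-1/191) = -21/191 ≈ -0.10995)
k = -48
F(g) = 361/191 (F(g) = 2 - 21/191 = 361/191)
F(k) - n = 361/191 - 1*(-5819) = 361/191 + 5819 = 1111790/191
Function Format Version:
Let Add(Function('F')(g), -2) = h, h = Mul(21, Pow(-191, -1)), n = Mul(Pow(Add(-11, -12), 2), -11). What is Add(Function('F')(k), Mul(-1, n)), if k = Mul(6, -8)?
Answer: Rational(1111790, 191) ≈ 5820.9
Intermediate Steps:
n = -5819 (n = Mul(Pow(-23, 2), -11) = Mul(529, -11) = -5819)
h = Rational(-21, 191) (h = Mul(21, Rational(-1, 191)) = Rational(-21, 191) ≈ -0.10995)
k = -48
Function('F')(g) = Rational(361, 191) (Function('F')(g) = Add(2, Rational(-21, 191)) = Rational(361, 191))
Add(Function('F')(k), Mul(-1, n)) = Add(Rational(361, 191), Mul(-1, -5819)) = Add(Rational(361, 191), 5819) = Rational(1111790, 191)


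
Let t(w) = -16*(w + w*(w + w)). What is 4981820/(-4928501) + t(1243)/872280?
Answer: -10338182387794/179126368845 ≈ -57.714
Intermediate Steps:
t(w) = -32*w**2 - 16*w (t(w) = -16*(w + w*(2*w)) = -16*(w + 2*w**2) = -32*w**2 - 16*w)
4981820/(-4928501) + t(1243)/872280 = 4981820/(-4928501) - 16*1243*(1 + 2*1243)/872280 = 4981820*(-1/4928501) - 16*1243*(1 + 2486)*(1/872280) = -4981820/4928501 - 16*1243*2487*(1/872280) = -4981820/4928501 - 49461456*1/872280 = -4981820/4928501 - 2060894/36345 = -10338182387794/179126368845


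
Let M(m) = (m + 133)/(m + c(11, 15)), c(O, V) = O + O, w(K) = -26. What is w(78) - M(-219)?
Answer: -5208/197 ≈ -26.437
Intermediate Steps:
c(O, V) = 2*O
M(m) = (133 + m)/(22 + m) (M(m) = (m + 133)/(m + 2*11) = (133 + m)/(m + 22) = (133 + m)/(22 + m))
w(78) - M(-219) = -26 - (133 - 219)/(22 - 219) = -26 - (-86)/(-197) = -26 - (-1)*(-86)/197 = -26 - 1*86/197 = -26 - 86/197 = -5208/197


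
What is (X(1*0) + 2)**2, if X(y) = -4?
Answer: 4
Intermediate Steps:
(X(1*0) + 2)**2 = (-4 + 2)**2 = (-2)**2 = 4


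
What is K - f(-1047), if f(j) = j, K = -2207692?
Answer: -2206645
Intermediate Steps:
K - f(-1047) = -2207692 - 1*(-1047) = -2207692 + 1047 = -2206645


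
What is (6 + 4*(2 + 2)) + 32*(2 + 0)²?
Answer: 150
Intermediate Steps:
(6 + 4*(2 + 2)) + 32*(2 + 0)² = (6 + 4*4) + 32*2² = (6 + 16) + 32*4 = 22 + 128 = 150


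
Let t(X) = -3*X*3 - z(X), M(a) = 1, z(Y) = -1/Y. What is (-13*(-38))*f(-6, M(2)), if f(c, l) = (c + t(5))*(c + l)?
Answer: 125476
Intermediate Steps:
t(X) = 1/X - 9*X (t(X) = -3*X*3 - (-1)/X = -9*X + 1/X = 1/X - 9*X)
f(c, l) = (-224/5 + c)*(c + l) (f(c, l) = (c + (1/5 - 9*5))*(c + l) = (c + (⅕ - 45))*(c + l) = (c - 224/5)*(c + l) = (-224/5 + c)*(c + l))
(-13*(-38))*f(-6, M(2)) = (-13*(-38))*((-6)² - 224/5*(-6) - 224/5*1 - 6*1) = 494*(36 + 1344/5 - 224/5 - 6) = 494*254 = 125476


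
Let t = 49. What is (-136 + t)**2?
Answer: 7569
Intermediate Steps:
(-136 + t)**2 = (-136 + 49)**2 = (-87)**2 = 7569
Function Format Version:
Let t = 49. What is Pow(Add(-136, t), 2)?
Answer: 7569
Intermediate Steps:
Pow(Add(-136, t), 2) = Pow(Add(-136, 49), 2) = Pow(-87, 2) = 7569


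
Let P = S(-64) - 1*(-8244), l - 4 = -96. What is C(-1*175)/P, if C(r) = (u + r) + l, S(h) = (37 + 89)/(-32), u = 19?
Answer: -3968/131841 ≈ -0.030097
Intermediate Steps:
l = -92 (l = 4 - 96 = -92)
S(h) = -63/16 (S(h) = 126*(-1/32) = -63/16)
C(r) = -73 + r (C(r) = (19 + r) - 92 = -73 + r)
P = 131841/16 (P = -63/16 - 1*(-8244) = -63/16 + 8244 = 131841/16 ≈ 8240.1)
C(-1*175)/P = (-73 - 1*175)/(131841/16) = (-73 - 175)*(16/131841) = -248*16/131841 = -3968/131841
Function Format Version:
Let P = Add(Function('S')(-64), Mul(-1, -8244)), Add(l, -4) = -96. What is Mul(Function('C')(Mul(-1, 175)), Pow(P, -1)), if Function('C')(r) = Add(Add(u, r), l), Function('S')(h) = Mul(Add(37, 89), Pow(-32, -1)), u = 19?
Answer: Rational(-3968, 131841) ≈ -0.030097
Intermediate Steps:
l = -92 (l = Add(4, -96) = -92)
Function('S')(h) = Rational(-63, 16) (Function('S')(h) = Mul(126, Rational(-1, 32)) = Rational(-63, 16))
Function('C')(r) = Add(-73, r) (Function('C')(r) = Add(Add(19, r), -92) = Add(-73, r))
P = Rational(131841, 16) (P = Add(Rational(-63, 16), Mul(-1, -8244)) = Add(Rational(-63, 16), 8244) = Rational(131841, 16) ≈ 8240.1)
Mul(Function('C')(Mul(-1, 175)), Pow(P, -1)) = Mul(Add(-73, Mul(-1, 175)), Pow(Rational(131841, 16), -1)) = Mul(Add(-73, -175), Rational(16, 131841)) = Mul(-248, Rational(16, 131841)) = Rational(-3968, 131841)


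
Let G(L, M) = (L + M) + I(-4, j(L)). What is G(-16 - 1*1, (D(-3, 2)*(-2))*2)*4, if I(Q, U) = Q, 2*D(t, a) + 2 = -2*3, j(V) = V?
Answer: -20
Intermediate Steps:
D(t, a) = -4 (D(t, a) = -1 + (-2*3)/2 = -1 + (½)*(-6) = -1 - 3 = -4)
G(L, M) = -4 + L + M (G(L, M) = (L + M) - 4 = -4 + L + M)
G(-16 - 1*1, (D(-3, 2)*(-2))*2)*4 = (-4 + (-16 - 1*1) - 4*(-2)*2)*4 = (-4 + (-16 - 1) + 8*2)*4 = (-4 - 17 + 16)*4 = -5*4 = -20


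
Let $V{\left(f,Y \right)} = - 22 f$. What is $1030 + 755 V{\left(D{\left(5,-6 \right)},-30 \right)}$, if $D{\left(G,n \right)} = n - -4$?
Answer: $34250$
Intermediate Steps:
$D{\left(G,n \right)} = 4 + n$ ($D{\left(G,n \right)} = n + 4 = 4 + n$)
$1030 + 755 V{\left(D{\left(5,-6 \right)},-30 \right)} = 1030 + 755 \left(- 22 \left(4 - 6\right)\right) = 1030 + 755 \left(\left(-22\right) \left(-2\right)\right) = 1030 + 755 \cdot 44 = 1030 + 33220 = 34250$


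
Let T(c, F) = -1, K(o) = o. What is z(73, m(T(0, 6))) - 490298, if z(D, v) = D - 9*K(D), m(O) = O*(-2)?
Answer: -490882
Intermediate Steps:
m(O) = -2*O
z(D, v) = -8*D (z(D, v) = D - 9*D = -8*D)
z(73, m(T(0, 6))) - 490298 = -8*73 - 490298 = -584 - 490298 = -490882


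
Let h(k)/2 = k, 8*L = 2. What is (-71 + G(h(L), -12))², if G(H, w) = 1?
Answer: 4900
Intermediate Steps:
L = ¼ (L = (⅛)*2 = ¼ ≈ 0.25000)
h(k) = 2*k
(-71 + G(h(L), -12))² = (-71 + 1)² = (-70)² = 4900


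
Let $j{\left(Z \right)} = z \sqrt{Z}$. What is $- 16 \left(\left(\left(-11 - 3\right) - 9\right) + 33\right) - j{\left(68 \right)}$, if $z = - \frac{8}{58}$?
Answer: $-160 + \frac{8 \sqrt{17}}{29} \approx -158.86$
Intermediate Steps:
$z = - \frac{4}{29}$ ($z = \left(-8\right) \frac{1}{58} = - \frac{4}{29} \approx -0.13793$)
$j{\left(Z \right)} = - \frac{4 \sqrt{Z}}{29}$
$- 16 \left(\left(\left(-11 - 3\right) - 9\right) + 33\right) - j{\left(68 \right)} = - 16 \left(\left(\left(-11 - 3\right) - 9\right) + 33\right) - - \frac{4 \sqrt{68}}{29} = - 16 \left(\left(-14 - 9\right) + 33\right) - - \frac{4 \cdot 2 \sqrt{17}}{29} = - 16 \left(-23 + 33\right) - - \frac{8 \sqrt{17}}{29} = \left(-16\right) 10 + \frac{8 \sqrt{17}}{29} = -160 + \frac{8 \sqrt{17}}{29}$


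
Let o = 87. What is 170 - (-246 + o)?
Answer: 329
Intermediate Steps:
170 - (-246 + o) = 170 - (-246 + 87) = 170 - 1*(-159) = 170 + 159 = 329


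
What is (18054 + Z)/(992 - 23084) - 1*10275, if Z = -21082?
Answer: -56748068/5523 ≈ -10275.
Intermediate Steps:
(18054 + Z)/(992 - 23084) - 1*10275 = (18054 - 21082)/(992 - 23084) - 1*10275 = -3028/(-22092) - 10275 = -3028*(-1/22092) - 10275 = 757/5523 - 10275 = -56748068/5523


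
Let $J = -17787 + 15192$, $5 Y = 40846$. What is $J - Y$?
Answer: $- \frac{53821}{5} \approx -10764.0$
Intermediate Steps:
$Y = \frac{40846}{5}$ ($Y = \frac{1}{5} \cdot 40846 = \frac{40846}{5} \approx 8169.2$)
$J = -2595$
$J - Y = -2595 - \frac{40846}{5} = - \frac{53821}{5}$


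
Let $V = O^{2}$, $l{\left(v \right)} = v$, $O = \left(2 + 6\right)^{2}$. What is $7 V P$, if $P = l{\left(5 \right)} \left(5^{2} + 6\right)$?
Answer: $4444160$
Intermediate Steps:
$O = 64$ ($O = 8^{2} = 64$)
$V = 4096$ ($V = 64^{2} = 4096$)
$P = 155$ ($P = 5 \left(5^{2} + 6\right) = 5 \left(25 + 6\right) = 5 \cdot 31 = 155$)
$7 V P = 7 \cdot 4096 \cdot 155 = 28672 \cdot 155 = 4444160$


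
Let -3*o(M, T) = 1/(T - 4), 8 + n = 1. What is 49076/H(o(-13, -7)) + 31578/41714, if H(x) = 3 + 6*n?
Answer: -1022962361/813423 ≈ -1257.6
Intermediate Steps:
n = -7 (n = -8 + 1 = -7)
o(M, T) = -1/(3*(-4 + T)) (o(M, T) = -1/(3*(T - 4)) = -1/(3*(-4 + T)))
H(x) = -39 (H(x) = 3 + 6*(-7) = 3 - 42 = -39)
49076/H(o(-13, -7)) + 31578/41714 = 49076/(-39) + 31578/41714 = 49076*(-1/39) + 31578*(1/41714) = -49076/39 + 15789/20857 = -1022962361/813423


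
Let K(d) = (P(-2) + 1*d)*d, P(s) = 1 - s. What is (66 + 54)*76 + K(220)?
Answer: 58180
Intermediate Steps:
K(d) = d*(3 + d) (K(d) = ((1 - 1*(-2)) + 1*d)*d = ((1 + 2) + d)*d = (3 + d)*d = d*(3 + d))
(66 + 54)*76 + K(220) = (66 + 54)*76 + 220*(3 + 220) = 120*76 + 220*223 = 9120 + 49060 = 58180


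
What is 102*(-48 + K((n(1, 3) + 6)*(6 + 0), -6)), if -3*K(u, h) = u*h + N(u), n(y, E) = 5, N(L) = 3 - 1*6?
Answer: 8670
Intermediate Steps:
N(L) = -3 (N(L) = 3 - 6 = -3)
K(u, h) = 1 - h*u/3 (K(u, h) = -(u*h - 3)/3 = -(h*u - 3)/3 = -(-3 + h*u)/3 = 1 - h*u/3)
102*(-48 + K((n(1, 3) + 6)*(6 + 0), -6)) = 102*(-48 + (1 - ⅓*(-6)*(5 + 6)*(6 + 0))) = 102*(-48 + (1 - ⅓*(-6)*11*6)) = 102*(-48 + (1 - ⅓*(-6)*66)) = 102*(-48 + (1 + 132)) = 102*(-48 + 133) = 102*85 = 8670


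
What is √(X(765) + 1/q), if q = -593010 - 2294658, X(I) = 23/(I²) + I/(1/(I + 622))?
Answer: √326147607264425262227/17532270 ≈ 1030.1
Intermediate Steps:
X(I) = 23/I² + I*(622 + I) (X(I) = 23/I² + I/(1/(622 + I)) = 23/I² + I*(622 + I))
q = -2887668
√(X(765) + 1/q) = √((23 + 765³*(622 + 765))/765² + 1/(-2887668)) = √((23 + 447697125*1387)/585225 - 1/2887668) = √((23 + 620955912375)/585225 - 1/2887668) = √((1/585225)*620955912398 - 1/2887668) = √(620955912398/585225 - 1/2887668) = √(199234946404658071/187770611700) = √326147607264425262227/17532270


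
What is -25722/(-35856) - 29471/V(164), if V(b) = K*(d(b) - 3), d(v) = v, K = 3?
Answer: -6446225/106904 ≈ -60.299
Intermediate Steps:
V(b) = -9 + 3*b (V(b) = 3*(b - 3) = 3*(-3 + b) = -9 + 3*b)
-25722/(-35856) - 29471/V(164) = -25722/(-35856) - 29471/(-9 + 3*164) = -25722*(-1/35856) - 29471/(-9 + 492) = 1429/1992 - 29471/483 = -6446225/106904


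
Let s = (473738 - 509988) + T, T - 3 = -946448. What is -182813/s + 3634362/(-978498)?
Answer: -188477067262/53420282895 ≈ -3.5282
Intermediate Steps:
T = -946445 (T = 3 - 946448 = -946445)
s = -982695 (s = (473738 - 509988) - 946445 = -36250 - 946445 = -982695)
-182813/s + 3634362/(-978498) = -182813/(-982695) + 3634362/(-978498) = -182813*(-1/982695) + 3634362*(-1/978498) = 182813/982695 - 201909/54361 = -188477067262/53420282895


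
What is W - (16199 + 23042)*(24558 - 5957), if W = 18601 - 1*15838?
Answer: -729919078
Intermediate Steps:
W = 2763 (W = 18601 - 15838 = 2763)
W - (16199 + 23042)*(24558 - 5957) = 2763 - (16199 + 23042)*(24558 - 5957) = 2763 - 39241*18601 = 2763 - 1*729921841 = 2763 - 729921841 = -729919078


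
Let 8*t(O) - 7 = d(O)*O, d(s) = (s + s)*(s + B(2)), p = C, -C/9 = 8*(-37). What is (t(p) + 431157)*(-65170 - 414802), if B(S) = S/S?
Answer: -4539323783825399/2 ≈ -2.2697e+15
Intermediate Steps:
B(S) = 1
C = 2664 (C = -72*(-37) = -9*(-296) = 2664)
p = 2664
d(s) = 2*s*(1 + s) (d(s) = (s + s)*(s + 1) = (2*s)*(1 + s) = 2*s*(1 + s))
t(O) = 7/8 + O**2*(1 + O)/4 (t(O) = 7/8 + ((2*O*(1 + O))*O)/8 = 7/8 + (2*O**2*(1 + O))/8 = 7/8 + O**2*(1 + O)/4)
(t(p) + 431157)*(-65170 - 414802) = ((7/8 + (1/4)*2664**2*(1 + 2664)) + 431157)*(-65170 - 414802) = ((7/8 + (1/4)*7096896*2665) + 431157)*(-479972) = ((7/8 + 4728306960) + 431157)*(-479972) = (37826455687/8 + 431157)*(-479972) = (37829904943/8)*(-479972) = -4539323783825399/2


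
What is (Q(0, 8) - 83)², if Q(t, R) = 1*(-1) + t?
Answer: 7056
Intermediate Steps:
Q(t, R) = -1 + t
(Q(0, 8) - 83)² = ((-1 + 0) - 83)² = (-1 - 83)² = (-84)² = 7056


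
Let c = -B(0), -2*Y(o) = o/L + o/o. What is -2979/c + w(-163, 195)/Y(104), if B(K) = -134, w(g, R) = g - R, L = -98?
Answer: -4710193/402 ≈ -11717.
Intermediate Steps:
Y(o) = -½ + o/196 (Y(o) = -(o/(-98) + o/o)/2 = -(o*(-1/98) + 1)/2 = -(-o/98 + 1)/2 = -(1 - o/98)/2 = -½ + o/196)
c = 134 (c = -1*(-134) = 134)
-2979/c + w(-163, 195)/Y(104) = -2979/134 + (-163 - 1*195)/(-½ + (1/196)*104) = -2979*1/134 + (-163 - 195)/(-½ + 26/49) = -2979/134 - 358/3/98 = -2979/134 - 358*98/3 = -2979/134 - 35084/3 = -4710193/402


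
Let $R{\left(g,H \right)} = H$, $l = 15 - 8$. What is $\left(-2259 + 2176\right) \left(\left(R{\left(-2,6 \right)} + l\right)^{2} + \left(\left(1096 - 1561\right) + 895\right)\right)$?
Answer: $-49717$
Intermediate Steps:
$l = 7$
$\left(-2259 + 2176\right) \left(\left(R{\left(-2,6 \right)} + l\right)^{2} + \left(\left(1096 - 1561\right) + 895\right)\right) = \left(-2259 + 2176\right) \left(\left(6 + 7\right)^{2} + \left(\left(1096 - 1561\right) + 895\right)\right) = - 83 \left(13^{2} + \left(-465 + 895\right)\right) = - 83 \left(169 + 430\right) = \left(-83\right) 599 = -49717$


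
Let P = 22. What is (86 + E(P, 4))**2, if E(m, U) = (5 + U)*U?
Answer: 14884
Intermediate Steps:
E(m, U) = U*(5 + U)
(86 + E(P, 4))**2 = (86 + 4*(5 + 4))**2 = (86 + 4*9)**2 = (86 + 36)**2 = 122**2 = 14884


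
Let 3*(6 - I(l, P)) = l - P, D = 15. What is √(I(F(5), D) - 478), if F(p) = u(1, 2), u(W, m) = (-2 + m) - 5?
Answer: 2*I*√1047/3 ≈ 21.572*I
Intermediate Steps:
u(W, m) = -7 + m
F(p) = -5 (F(p) = -7 + 2 = -5)
I(l, P) = 6 - l/3 + P/3 (I(l, P) = 6 - (l - P)/3 = 6 + (-l/3 + P/3) = 6 - l/3 + P/3)
√(I(F(5), D) - 478) = √((6 - ⅓*(-5) + (⅓)*15) - 478) = √((6 + 5/3 + 5) - 478) = √(38/3 - 478) = √(-1396/3) = 2*I*√1047/3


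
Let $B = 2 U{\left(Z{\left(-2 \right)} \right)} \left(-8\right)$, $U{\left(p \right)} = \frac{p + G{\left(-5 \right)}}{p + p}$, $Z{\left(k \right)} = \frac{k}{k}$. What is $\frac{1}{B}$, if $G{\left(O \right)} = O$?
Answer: $\frac{1}{32} \approx 0.03125$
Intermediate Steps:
$Z{\left(k \right)} = 1$
$U{\left(p \right)} = \frac{-5 + p}{2 p}$ ($U{\left(p \right)} = \frac{p - 5}{p + p} = \frac{-5 + p}{2 p}$)
$B = 32$ ($B = 2 \frac{-5 + 1}{2 \cdot 1} \left(-8\right) = 2 \cdot \frac{1}{2} \cdot 1 \left(-4\right) \left(-8\right) = 2 \left(-2\right) \left(-8\right) = \left(-4\right) \left(-8\right) = 32$)
$\frac{1}{B} = \frac{1}{32}$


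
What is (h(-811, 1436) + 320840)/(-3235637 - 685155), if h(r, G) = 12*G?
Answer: -42259/490099 ≈ -0.086225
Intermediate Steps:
(h(-811, 1436) + 320840)/(-3235637 - 685155) = (12*1436 + 320840)/(-3235637 - 685155) = (17232 + 320840)/(-3920792) = 338072*(-1/3920792) = -42259/490099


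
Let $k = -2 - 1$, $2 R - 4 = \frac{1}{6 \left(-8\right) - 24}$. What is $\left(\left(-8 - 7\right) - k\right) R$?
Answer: $- \frac{287}{12} \approx -23.917$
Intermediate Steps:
$R = \frac{287}{144}$ ($R = 2 + \frac{1}{2 \left(6 \left(-8\right) - 24\right)} = 2 + \frac{1}{2 \left(-48 - 24\right)} = 2 + \frac{1}{2 \left(-72\right)} = 2 + \frac{1}{2} \left(- \frac{1}{72}\right) = 2 - \frac{1}{144} = \frac{287}{144} \approx 1.9931$)
$k = -3$
$\left(\left(-8 - 7\right) - k\right) R = \left(\left(-8 - 7\right) - -3\right) \frac{287}{144} = \left(\left(-8 - 7\right) + 3\right) \frac{287}{144} = \left(-15 + 3\right) \frac{287}{144} = \left(-12\right) \frac{287}{144} = - \frac{287}{12}$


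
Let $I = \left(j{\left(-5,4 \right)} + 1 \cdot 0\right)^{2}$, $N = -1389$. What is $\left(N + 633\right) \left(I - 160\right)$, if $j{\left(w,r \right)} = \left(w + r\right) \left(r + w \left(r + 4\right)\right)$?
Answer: $-858816$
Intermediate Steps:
$j{\left(w,r \right)} = \left(r + w\right) \left(r + w \left(4 + r\right)\right)$
$I = 1296$ ($I = \left(\left(4^{2} + 4 \left(-5\right)^{2} + 4 \left(-5\right)^{2} - 5 \cdot 4^{2} + 5 \cdot 4 \left(-5\right)\right) + 1 \cdot 0\right)^{2} = \left(\left(16 + 4 \cdot 25 + 4 \cdot 25 - 80 - 100\right) + 0\right)^{2} = \left(\left(16 + 100 + 100 - 80 - 100\right) + 0\right)^{2} = \left(36 + 0\right)^{2} = 36^{2} = 1296$)
$\left(N + 633\right) \left(I - 160\right) = \left(-1389 + 633\right) \left(1296 - 160\right) = \left(-756\right) 1136 = -858816$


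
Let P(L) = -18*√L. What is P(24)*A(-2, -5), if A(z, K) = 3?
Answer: -108*√6 ≈ -264.54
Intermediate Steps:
P(24)*A(-2, -5) = -36*√6*3 = -108*√6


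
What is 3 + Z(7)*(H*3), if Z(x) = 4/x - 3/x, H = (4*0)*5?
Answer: 3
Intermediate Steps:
H = 0 (H = 0*5 = 0)
Z(x) = 1/x
3 + Z(7)*(H*3) = 3 + (0*3)/7 = 3 + (⅐)*0 = 3 + 0 = 3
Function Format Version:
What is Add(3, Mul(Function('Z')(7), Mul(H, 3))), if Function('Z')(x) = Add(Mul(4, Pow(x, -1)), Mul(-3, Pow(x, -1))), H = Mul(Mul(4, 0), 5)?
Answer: 3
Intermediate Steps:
H = 0 (H = Mul(0, 5) = 0)
Function('Z')(x) = Pow(x, -1)
Add(3, Mul(Function('Z')(7), Mul(H, 3))) = Add(3, Mul(Pow(7, -1), Mul(0, 3))) = Add(3, Mul(Rational(1, 7), 0)) = Add(3, 0) = 3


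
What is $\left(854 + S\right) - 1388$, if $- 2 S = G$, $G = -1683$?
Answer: $\frac{615}{2} \approx 307.5$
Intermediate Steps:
$S = \frac{1683}{2}$ ($S = \left(- \frac{1}{2}\right) \left(-1683\right) = \frac{1683}{2} \approx 841.5$)
$\left(854 + S\right) - 1388 = \left(854 + \frac{1683}{2}\right) - 1388 = \frac{3391}{2} - 1388 = \frac{615}{2}$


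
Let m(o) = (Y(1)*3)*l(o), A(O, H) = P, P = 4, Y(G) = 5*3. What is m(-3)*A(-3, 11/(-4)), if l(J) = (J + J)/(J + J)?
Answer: 180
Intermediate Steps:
Y(G) = 15
A(O, H) = 4
l(J) = 1 (l(J) = (2*J)/((2*J)) = (2*J)*(1/(2*J)) = 1)
m(o) = 45 (m(o) = (15*3)*1 = 45*1 = 45)
m(-3)*A(-3, 11/(-4)) = 45*4 = 180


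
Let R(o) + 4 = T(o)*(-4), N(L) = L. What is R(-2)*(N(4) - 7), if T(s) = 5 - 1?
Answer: 60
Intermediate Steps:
T(s) = 4
R(o) = -20 (R(o) = -4 + 4*(-4) = -4 - 16 = -20)
R(-2)*(N(4) - 7) = -20*(4 - 7) = -20*(-3) = 60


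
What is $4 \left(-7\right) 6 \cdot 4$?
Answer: $-672$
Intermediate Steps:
$4 \left(-7\right) 6 \cdot 4 = \left(-28\right) 6 \cdot 4 = \left(-168\right) 4 = -672$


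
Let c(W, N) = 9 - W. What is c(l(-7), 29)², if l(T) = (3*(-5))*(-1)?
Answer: 36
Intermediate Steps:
l(T) = 15 (l(T) = -15*(-1) = 15)
c(l(-7), 29)² = (9 - 1*15)² = (9 - 15)² = (-6)² = 36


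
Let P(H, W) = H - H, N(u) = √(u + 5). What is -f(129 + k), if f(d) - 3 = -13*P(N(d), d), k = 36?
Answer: -3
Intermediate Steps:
N(u) = √(5 + u)
P(H, W) = 0
f(d) = 3 (f(d) = 3 - 13*0 = 3 + 0 = 3)
-f(129 + k) = -1*3 = -3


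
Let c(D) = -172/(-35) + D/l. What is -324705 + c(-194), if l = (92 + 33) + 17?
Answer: -806883108/2485 ≈ -3.2470e+5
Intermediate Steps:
l = 142 (l = 125 + 17 = 142)
c(D) = 172/35 + D/142 (c(D) = -172/(-35) + D/142 = -172*(-1/35) + D*(1/142) = 172/35 + D/142)
-324705 + c(-194) = -324705 + (172/35 + (1/142)*(-194)) = -324705 + (172/35 - 97/71) = -324705 + 8817/2485 = -806883108/2485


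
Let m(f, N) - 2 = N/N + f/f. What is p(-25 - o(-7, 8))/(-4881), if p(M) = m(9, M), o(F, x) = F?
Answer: -4/4881 ≈ -0.00081950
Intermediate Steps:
m(f, N) = 4 (m(f, N) = 2 + (N/N + f/f) = 2 + (1 + 1) = 2 + 2 = 4)
p(M) = 4
p(-25 - o(-7, 8))/(-4881) = 4/(-4881) = 4*(-1/4881) = -4/4881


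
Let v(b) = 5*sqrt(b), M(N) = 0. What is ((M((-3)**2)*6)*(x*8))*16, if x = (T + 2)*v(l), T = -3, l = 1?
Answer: 0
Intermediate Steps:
x = -5 (x = (-3 + 2)*(5*sqrt(1)) = -5 ≈ -5.0000)
((M((-3)**2)*6)*(x*8))*16 = ((0*6)*(-5*8))*16 = (0*(-40))*16 = 0*16 = 0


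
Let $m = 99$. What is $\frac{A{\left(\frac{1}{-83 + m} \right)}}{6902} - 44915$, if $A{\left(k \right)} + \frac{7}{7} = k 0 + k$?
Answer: $- \frac{4960053295}{110432} \approx -44915.0$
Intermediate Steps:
$A{\left(k \right)} = -1 + k$ ($A{\left(k \right)} = -1 + \left(k 0 + k\right) = -1 + \left(0 + k\right) = -1 + k$)
$\frac{A{\left(\frac{1}{-83 + m} \right)}}{6902} - 44915 = \frac{-1 + \frac{1}{-83 + 99}}{6902} - 44915 = \left(-1 + \frac{1}{16}\right) \frac{1}{6902} - 44915 = \left(- \frac{15}{16}\right) \frac{1}{6902} - 44915 = - \frac{15}{110432} - 44915 = - \frac{4960053295}{110432}$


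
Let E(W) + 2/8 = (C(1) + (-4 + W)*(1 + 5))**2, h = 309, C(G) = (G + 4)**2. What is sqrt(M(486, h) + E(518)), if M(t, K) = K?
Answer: sqrt(38664759)/2 ≈ 3109.1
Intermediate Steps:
C(G) = (4 + G)**2
E(W) = -1/4 + (1 + 6*W)**2 (E(W) = -1/4 + ((4 + 1)**2 + (-4 + W)*(1 + 5))**2 = -1/4 + (5**2 + (-4 + W)*6)**2 = -1/4 + (25 + (-24 + 6*W))**2 = -1/4 + (1 + 6*W)**2)
sqrt(M(486, h) + E(518)) = sqrt(309 + (-1/4 + (1 + 6*518)**2)) = sqrt(309 + (-1/4 + (1 + 3108)**2)) = sqrt(309 + (-1/4 + 3109**2)) = sqrt(309 + (-1/4 + 9665881)) = sqrt(309 + 38663523/4) = sqrt(38664759/4) = sqrt(38664759)/2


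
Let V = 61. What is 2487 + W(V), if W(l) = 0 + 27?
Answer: 2514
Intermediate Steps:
W(l) = 27
2487 + W(V) = 2487 + 27 = 2514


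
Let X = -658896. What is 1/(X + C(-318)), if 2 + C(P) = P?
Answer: -1/659216 ≈ -1.5170e-6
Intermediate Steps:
C(P) = -2 + P
1/(X + C(-318)) = 1/(-658896 + (-2 - 318)) = 1/(-658896 - 320) = 1/(-659216) = -1/659216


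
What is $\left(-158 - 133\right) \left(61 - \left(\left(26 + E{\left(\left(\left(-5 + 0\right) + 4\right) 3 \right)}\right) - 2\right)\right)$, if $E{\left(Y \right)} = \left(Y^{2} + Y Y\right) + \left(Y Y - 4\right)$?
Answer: $-4074$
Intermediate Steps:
$E{\left(Y \right)} = -4 + 3 Y^{2}$ ($E{\left(Y \right)} = \left(Y^{2} + Y^{2}\right) + \left(Y^{2} - 4\right) = 2 Y^{2} + \left(-4 + Y^{2}\right) = -4 + 3 Y^{2}$)
$\left(-158 - 133\right) \left(61 - \left(\left(26 + E{\left(\left(\left(-5 + 0\right) + 4\right) 3 \right)}\right) - 2\right)\right) = \left(-158 - 133\right) \left(61 - \left(\left(26 - \left(4 - 3 \left(\left(\left(-5 + 0\right) + 4\right) 3\right)^{2}\right)\right) - 2\right)\right) = - 291 \left(61 - \left(\left(26 - \left(4 - 3 \left(\left(-5 + 4\right) 3\right)^{2}\right)\right) - 2\right)\right) = - 291 \left(61 - \left(\left(26 - \left(4 - 3 \left(\left(-1\right) 3\right)^{2}\right)\right) - 2\right)\right) = - 291 \left(61 - \left(\left(26 - \left(4 - 3 \left(-3\right)^{2}\right)\right) - 2\right)\right) = - 291 \left(61 - \left(\left(26 + \left(-4 + 3 \cdot 9\right)\right) - 2\right)\right) = - 291 \left(61 - \left(\left(26 + \left(-4 + 27\right)\right) - 2\right)\right) = - 291 \left(61 - \left(\left(26 + 23\right) - 2\right)\right) = - 291 \left(61 - \left(49 - 2\right)\right) = - 291 \left(61 - 47\right) = \left(-291\right) 14 = -4074$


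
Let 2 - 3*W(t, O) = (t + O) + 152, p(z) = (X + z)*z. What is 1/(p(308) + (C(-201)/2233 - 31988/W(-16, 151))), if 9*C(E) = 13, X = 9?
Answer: 1909215/187050979811 ≈ 1.0207e-5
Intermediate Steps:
p(z) = z*(9 + z) (p(z) = (9 + z)*z = z*(9 + z))
C(E) = 13/9 (C(E) = (⅑)*13 = 13/9)
W(t, O) = -50 - O/3 - t/3 (W(t, O) = ⅔ - ((t + O) + 152)/3 = ⅔ - ((O + t) + 152)/3 = ⅔ - (152 + O + t)/3 = ⅔ + (-152/3 - O/3 - t/3) = -50 - O/3 - t/3)
1/(p(308) + (C(-201)/2233 - 31988/W(-16, 151))) = 1/(308*(9 + 308) + ((13/9)/2233 - 31988/(-50 - ⅓*151 - ⅓*(-16)))) = 1/(308*317 + ((13/9)*(1/2233) - 31988/(-50 - 151/3 + 16/3))) = 1/(97636 + (13/20097 - 31988/(-95))) = 1/(97636 + (13/20097 - 31988*(-1/95))) = 1/(97636 + (13/20097 + 31988/95)) = 1/(97636 + 642864071/1909215) = 1/(187050979811/1909215) = 1909215/187050979811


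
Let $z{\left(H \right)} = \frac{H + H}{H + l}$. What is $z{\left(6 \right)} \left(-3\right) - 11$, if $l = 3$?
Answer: $-15$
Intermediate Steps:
$z{\left(H \right)} = \frac{2 H}{3 + H}$ ($z{\left(H \right)} = \frac{H + H}{H + 3} = \frac{2 H}{3 + H}$)
$z{\left(6 \right)} \left(-3\right) - 11 = 2 \cdot 6 \frac{1}{3 + 6} \left(-3\right) - 11 = 2 \cdot 6 \cdot \frac{1}{9} \left(-3\right) - 11 = \frac{4}{3} \left(-3\right) - 11 = -4 - 11 = -15$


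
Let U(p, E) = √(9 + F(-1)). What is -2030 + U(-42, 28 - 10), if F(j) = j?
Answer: -2030 + 2*√2 ≈ -2027.2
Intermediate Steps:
U(p, E) = 2*√2 (U(p, E) = √(9 - 1) = √8 = 2*√2)
-2030 + U(-42, 28 - 10) = -2030 + 2*√2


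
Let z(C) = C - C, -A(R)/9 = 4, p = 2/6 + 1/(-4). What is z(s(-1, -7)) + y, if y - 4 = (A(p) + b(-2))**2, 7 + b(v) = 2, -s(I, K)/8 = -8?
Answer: 1685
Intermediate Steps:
s(I, K) = 64 (s(I, K) = -8*(-8) = 64)
b(v) = -5 (b(v) = -7 + 2 = -5)
p = 1/12 (p = 2*(1/6) + 1*(-1/4) = 1/3 - 1/4 = 1/12 ≈ 0.083333)
A(R) = -36 (A(R) = -9*4 = -36)
z(C) = 0
y = 1685 (y = 4 + (-36 - 5)**2 = 4 + (-41)**2 = 4 + 1681 = 1685)
z(s(-1, -7)) + y = 0 + 1685 = 1685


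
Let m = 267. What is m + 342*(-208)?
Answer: -70869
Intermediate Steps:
m + 342*(-208) = 267 + 342*(-208) = 267 - 71136 = -70869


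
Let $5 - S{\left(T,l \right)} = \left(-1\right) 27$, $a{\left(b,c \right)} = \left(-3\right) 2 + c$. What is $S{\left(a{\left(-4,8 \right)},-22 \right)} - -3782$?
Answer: $3814$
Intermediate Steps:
$a{\left(b,c \right)} = -6 + c$
$S{\left(T,l \right)} = 32$ ($S{\left(T,l \right)} = 5 - \left(-1\right) 27 = 5 - -27 = 5 + 27 = 32$)
$S{\left(a{\left(-4,8 \right)},-22 \right)} - -3782 = 32 - -3782 = 32 + 3782 = 3814$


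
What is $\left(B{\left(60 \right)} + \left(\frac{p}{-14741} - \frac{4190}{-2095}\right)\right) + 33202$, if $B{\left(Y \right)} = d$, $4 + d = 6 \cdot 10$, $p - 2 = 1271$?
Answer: $\frac{490284387}{14741} \approx 33260.0$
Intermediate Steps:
$p = 1273$ ($p = 2 + 1271 = 1273$)
$d = 56$ ($d = -4 + 6 \cdot 10 = -4 + 60 = 56$)
$B{\left(Y \right)} = 56$
$\left(B{\left(60 \right)} + \left(\frac{p}{-14741} - \frac{4190}{-2095}\right)\right) + 33202 = \left(56 + \left(\frac{1273}{-14741} - \frac{4190}{-2095}\right)\right) + 33202 = \left(56 + \left(1273 \left(- \frac{1}{14741}\right) - -2\right)\right) + 33202 = \left(56 + \left(- \frac{1273}{14741} + 2\right)\right) + 33202 = \left(56 + \frac{28209}{14741}\right) + 33202 = \frac{853705}{14741} + 33202 = \frac{490284387}{14741}$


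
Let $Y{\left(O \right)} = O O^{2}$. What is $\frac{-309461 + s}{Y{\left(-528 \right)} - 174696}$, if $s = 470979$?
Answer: $- \frac{80759}{73686324} \approx -0.001096$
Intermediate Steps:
$Y{\left(O \right)} = O^{3}$
$\frac{-309461 + s}{Y{\left(-528 \right)} - 174696} = \frac{-309461 + 470979}{\left(-528\right)^{3} - 174696} = \frac{161518}{-147197952 - 174696} = \frac{161518}{-147372648} = 161518 \left(- \frac{1}{147372648}\right) = - \frac{80759}{73686324}$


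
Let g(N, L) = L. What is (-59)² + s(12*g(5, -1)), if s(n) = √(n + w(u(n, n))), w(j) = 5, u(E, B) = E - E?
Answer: 3481 + I*√7 ≈ 3481.0 + 2.6458*I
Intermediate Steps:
u(E, B) = 0
s(n) = √(5 + n) (s(n) = √(n + 5) = √(5 + n))
(-59)² + s(12*g(5, -1)) = (-59)² + √(5 + 12*(-1)) = 3481 + √(5 - 12) = 3481 + √(-7) = 3481 + I*√7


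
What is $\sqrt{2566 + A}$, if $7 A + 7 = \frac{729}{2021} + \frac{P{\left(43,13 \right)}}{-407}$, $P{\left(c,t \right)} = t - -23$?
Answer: $\frac{6 \sqrt{2362158197033173}}{5757829} \approx 50.646$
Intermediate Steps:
$P{\left(c,t \right)} = 23 + t$ ($P{\left(c,t \right)} = t + 23 = 23 + t$)
$A = - \frac{5533882}{5757829}$ ($A = -1 + \frac{\frac{729}{2021} + \frac{23 + 13}{-407}}{7} = -1 + \frac{729 \cdot \frac{1}{2021} + 36 \left(- \frac{1}{407}\right)}{7} = -1 + \frac{\frac{729}{2021} - \frac{36}{407}}{7} = -1 + \frac{1}{7} \cdot \frac{223947}{822547} = -1 + \frac{223947}{5757829} = - \frac{5533882}{5757829} \approx -0.96111$)
$\sqrt{2566 + A} = \sqrt{2566 - \frac{5533882}{5757829}} = \sqrt{\frac{14769055332}{5757829}} = \frac{6 \sqrt{2362158197033173}}{5757829}$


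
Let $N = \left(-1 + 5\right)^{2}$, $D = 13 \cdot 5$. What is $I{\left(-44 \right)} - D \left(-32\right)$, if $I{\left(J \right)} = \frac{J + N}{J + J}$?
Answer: $\frac{45767}{22} \approx 2080.3$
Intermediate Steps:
$D = 65$
$N = 16$ ($N = 4^{2} = 16$)
$I{\left(J \right)} = \frac{16 + J}{2 J}$ ($I{\left(J \right)} = \frac{J + 16}{J + J} = \frac{16 + J}{2 J}$)
$I{\left(-44 \right)} - D \left(-32\right) = \frac{16 - 44}{2 \left(-44\right)} - 65 \left(-32\right) = \frac{1}{2} \left(- \frac{1}{44}\right) \left(-28\right) - -2080 = \frac{7}{22} + 2080 = \frac{45767}{22}$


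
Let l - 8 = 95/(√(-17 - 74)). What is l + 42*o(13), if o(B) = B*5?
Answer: 2738 - 95*I*√91/91 ≈ 2738.0 - 9.9587*I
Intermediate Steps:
o(B) = 5*B
l = 8 - 95*I*√91/91 (l = 8 + 95/(√(-17 - 74)) = 8 + 95/(√(-91)) = 8 + 95/((I*√91)) = 8 + 95*(-I*√91/91) = 8 - 95*I*√91/91 ≈ 8.0 - 9.9587*I)
l + 42*o(13) = (8 - 95*I*√91/91) + 42*(5*13) = (8 - 95*I*√91/91) + 42*65 = (8 - 95*I*√91/91) + 2730 = 2738 - 95*I*√91/91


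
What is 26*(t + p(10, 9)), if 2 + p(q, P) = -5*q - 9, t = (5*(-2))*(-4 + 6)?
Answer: -2106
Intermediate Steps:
t = -20 (t = -10*2 = -20)
p(q, P) = -11 - 5*q (p(q, P) = -2 + (-5*q - 9) = -2 + (-9 - 5*q) = -11 - 5*q)
26*(t + p(10, 9)) = 26*(-20 + (-11 - 5*10)) = 26*(-20 + (-11 - 50)) = 26*(-20 - 61) = 26*(-81) = -2106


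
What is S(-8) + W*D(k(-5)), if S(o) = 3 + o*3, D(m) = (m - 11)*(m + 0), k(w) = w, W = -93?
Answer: -7461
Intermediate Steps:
D(m) = m*(-11 + m) (D(m) = (-11 + m)*m = m*(-11 + m))
S(o) = 3 + 3*o
S(-8) + W*D(k(-5)) = (3 + 3*(-8)) - (-465)*(-11 - 5) = (3 - 24) - (-465)*(-16) = -21 - 93*80 = -21 - 7440 = -7461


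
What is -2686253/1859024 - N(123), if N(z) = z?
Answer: -231346205/1859024 ≈ -124.44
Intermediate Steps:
-2686253/1859024 - N(123) = -2686253/1859024 - 1*123 = -2686253*1/1859024 - 123 = -2686253/1859024 - 123 = -231346205/1859024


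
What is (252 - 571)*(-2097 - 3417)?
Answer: 1758966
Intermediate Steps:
(252 - 571)*(-2097 - 3417) = -319*(-5514) = 1758966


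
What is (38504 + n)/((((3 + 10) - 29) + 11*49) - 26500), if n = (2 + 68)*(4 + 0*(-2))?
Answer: -12928/8659 ≈ -1.4930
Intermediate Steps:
n = 280 (n = 70*(4 + 0) = 70*4 = 280)
(38504 + n)/((((3 + 10) - 29) + 11*49) - 26500) = (38504 + 280)/((((3 + 10) - 29) + 11*49) - 26500) = 38784/(((13 - 29) + 539) - 26500) = 38784/((-16 + 539) - 26500) = 38784/(523 - 26500) = 38784/(-25977) = 38784*(-1/25977) = -12928/8659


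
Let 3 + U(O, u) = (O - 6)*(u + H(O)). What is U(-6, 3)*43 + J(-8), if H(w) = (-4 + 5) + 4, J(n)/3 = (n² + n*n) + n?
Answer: -3897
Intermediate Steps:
J(n) = 3*n + 6*n² (J(n) = 3*((n² + n*n) + n) = 3*((n² + n²) + n) = 3*(2*n² + n) = 3*(n + 2*n²) = 3*n + 6*n²)
H(w) = 5 (H(w) = 1 + 4 = 5)
U(O, u) = -3 + (-6 + O)*(5 + u) (U(O, u) = -3 + (O - 6)*(u + 5) = -3 + (-6 + O)*(5 + u))
U(-6, 3)*43 + J(-8) = (-33 - 6*3 + 5*(-6) - 6*3)*43 + 3*(-8)*(1 + 2*(-8)) = (-33 - 18 - 30 - 18)*43 + 3*(-8)*(1 - 16) = -99*43 + 3*(-8)*(-15) = -4257 + 360 = -3897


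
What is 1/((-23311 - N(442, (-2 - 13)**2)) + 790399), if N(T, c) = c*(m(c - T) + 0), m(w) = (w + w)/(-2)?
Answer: 1/718263 ≈ 1.3922e-6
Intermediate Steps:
m(w) = -w (m(w) = (2*w)*(-1/2) = -w)
N(T, c) = c*(T - c) (N(T, c) = c*(-(c - T) + 0) = c*((T - c) + 0) = c*(T - c))
1/((-23311 - N(442, (-2 - 13)**2)) + 790399) = 1/((-23311 - (-2 - 13)**2*(442 - (-2 - 13)**2)) + 790399) = 1/((-23311 - (-15)**2*(442 - 1*(-15)**2)) + 790399) = 1/((-23311 - 225*(442 - 1*225)) + 790399) = 1/((-23311 - 225*(442 - 225)) + 790399) = 1/((-23311 - 225*217) + 790399) = 1/((-23311 - 1*48825) + 790399) = 1/((-23311 - 48825) + 790399) = 1/(-72136 + 790399) = 1/718263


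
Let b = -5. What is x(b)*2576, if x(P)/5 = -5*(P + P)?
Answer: 644000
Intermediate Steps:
x(P) = -50*P (x(P) = 5*(-5*(P + P)) = 5*(-10*P) = -50*P)
x(b)*2576 = -50*(-5)*2576 = 250*2576 = 644000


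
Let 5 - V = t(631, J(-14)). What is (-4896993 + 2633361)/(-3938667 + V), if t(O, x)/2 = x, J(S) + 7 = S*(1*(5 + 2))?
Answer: 80844/140659 ≈ 0.57475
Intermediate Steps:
J(S) = -7 + 7*S (J(S) = -7 + S*(1*(5 + 2)) = -7 + S*(1*7) = -7 + S*7 = -7 + 7*S)
t(O, x) = 2*x
V = 215 (V = 5 - 2*(-7 + 7*(-14)) = 5 - 2*(-7 - 98) = 5 - 2*(-105) = 5 - 1*(-210) = 5 + 210 = 215)
(-4896993 + 2633361)/(-3938667 + V) = (-4896993 + 2633361)/(-3938667 + 215) = -2263632/(-3938452) = -2263632*(-1/3938452) = 80844/140659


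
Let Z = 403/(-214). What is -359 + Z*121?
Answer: -125589/214 ≈ -586.86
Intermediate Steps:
Z = -403/214 (Z = 403*(-1/214) = -403/214 ≈ -1.8832)
-359 + Z*121 = -359 - 403/214*121 = -359 - 48763/214 = -125589/214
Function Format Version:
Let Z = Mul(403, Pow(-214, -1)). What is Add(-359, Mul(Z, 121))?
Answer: Rational(-125589, 214) ≈ -586.86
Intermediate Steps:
Z = Rational(-403, 214) (Z = Mul(403, Rational(-1, 214)) = Rational(-403, 214) ≈ -1.8832)
Add(-359, Mul(Z, 121)) = Add(-359, Mul(Rational(-403, 214), 121)) = Add(-359, Rational(-48763, 214)) = Rational(-125589, 214)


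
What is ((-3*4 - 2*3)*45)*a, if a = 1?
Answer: -810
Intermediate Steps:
((-3*4 - 2*3)*45)*a = ((-3*4 - 2*3)*45)*1 = ((-12 - 6)*45)*1 = -18*45*1 = -810*1 = -810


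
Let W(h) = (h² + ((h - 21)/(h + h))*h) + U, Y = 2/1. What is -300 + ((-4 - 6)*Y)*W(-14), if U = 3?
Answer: -3930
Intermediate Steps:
Y = 2 (Y = 2*1 = 2)
W(h) = -15/2 + h² + h/2 (W(h) = (h² + ((h - 21)/(h + h))*h) + 3 = (h² + ((-21 + h)/((2*h)))*h) + 3 = (h² + ((-21 + h)*(1/(2*h)))*h) + 3 = (h² + ((-21 + h)/(2*h))*h) + 3 = (h² + (-21/2 + h/2)) + 3 = (-21/2 + h² + h/2) + 3 = -15/2 + h² + h/2)
-300 + ((-4 - 6)*Y)*W(-14) = -300 + ((-4 - 6)*2)*(-15/2 + (-14)² + (½)*(-14)) = -300 + (-10*2)*(-15/2 + 196 - 7) = -300 - 20*363/2 = -300 - 3630 = -3930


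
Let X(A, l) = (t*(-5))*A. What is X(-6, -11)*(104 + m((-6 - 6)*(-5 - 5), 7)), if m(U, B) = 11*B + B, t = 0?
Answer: 0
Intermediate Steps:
X(A, l) = 0 (X(A, l) = (0*(-5))*A = 0*A = 0)
m(U, B) = 12*B
X(-6, -11)*(104 + m((-6 - 6)*(-5 - 5), 7)) = 0*(104 + 12*7) = 0*(104 + 84) = 0*188 = 0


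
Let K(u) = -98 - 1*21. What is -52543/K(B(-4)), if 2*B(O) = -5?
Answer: 52543/119 ≈ 441.54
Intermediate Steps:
B(O) = -5/2 (B(O) = (½)*(-5) = -5/2)
K(u) = -119 (K(u) = -98 - 21 = -119)
-52543/K(B(-4)) = -52543/(-119) = -52543*(-1/119) = 52543/119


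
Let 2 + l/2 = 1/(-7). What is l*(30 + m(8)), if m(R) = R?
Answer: -1140/7 ≈ -162.86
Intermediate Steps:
l = -30/7 (l = -4 + 2/(-7) = -4 + 2*(-⅐) = -4 - 2/7 = -30/7 ≈ -4.2857)
l*(30 + m(8)) = -30*(30 + 8)/7 = -30/7*38 = -1140/7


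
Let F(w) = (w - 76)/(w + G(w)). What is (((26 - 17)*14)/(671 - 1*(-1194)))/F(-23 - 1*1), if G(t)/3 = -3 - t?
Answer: -2457/93250 ≈ -0.026349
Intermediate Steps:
G(t) = -9 - 3*t (G(t) = 3*(-3 - t) = -9 - 3*t)
F(w) = (-76 + w)/(-9 - 2*w) (F(w) = (w - 76)/(w + (-9 - 3*w)) = (-76 + w)/(-9 - 2*w))
(((26 - 17)*14)/(671 - 1*(-1194)))/F(-23 - 1*1) = (((26 - 17)*14)/(671 - 1*(-1194)))/(((76 - (-23 - 1*1))/(9 + 2*(-23 - 1*1)))) = ((9*14)/(671 + 1194))/(((76 - (-23 - 1))/(9 + 2*(-23 - 1)))) = (126/1865)/(((76 - 1*(-24))/(9 + 2*(-24)))) = (126*(1/1865))/(((76 + 24)/(9 - 48))) = 126/(1865*((100/(-39)))) = 126/(1865*((-1/39*100))) = 126/(1865*(-100/39)) = (126/1865)*(-39/100) = -2457/93250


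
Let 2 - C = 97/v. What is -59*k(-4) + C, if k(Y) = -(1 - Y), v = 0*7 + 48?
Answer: 14159/48 ≈ 294.98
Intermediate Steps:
v = 48 (v = 0 + 48 = 48)
C = -1/48 (C = 2 - 97/48 = -1/48 ≈ -0.020833)
k(Y) = -1 + Y
-59*k(-4) + C = -59*(-1 - 4) - 1/48 = -59*(-5) - 1/48 = 295 - 1/48 = 14159/48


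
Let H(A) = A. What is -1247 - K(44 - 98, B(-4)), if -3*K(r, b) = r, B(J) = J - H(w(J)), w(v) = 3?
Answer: -1265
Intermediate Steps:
B(J) = -3 + J (B(J) = J - 1*3 = J - 3 = -3 + J)
K(r, b) = -r/3
-1247 - K(44 - 98, B(-4)) = -1247 - (-1)*(44 - 98)/3 = -1247 - (-1)*(-54)/3 = -1247 - 1*18 = -1247 - 18 = -1265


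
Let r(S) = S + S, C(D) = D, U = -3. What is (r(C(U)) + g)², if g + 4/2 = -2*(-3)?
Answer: 4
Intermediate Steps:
g = 4 (g = -2 - 2*(-3) = -2 + 6 = 4)
r(S) = 2*S
(r(C(U)) + g)² = (2*(-3) + 4)² = (-6 + 4)² = (-2)² = 4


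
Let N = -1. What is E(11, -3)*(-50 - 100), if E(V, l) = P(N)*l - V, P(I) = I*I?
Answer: 2100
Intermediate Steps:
P(I) = I²
E(V, l) = l - V (E(V, l) = (-1)²*l - V = 1*l - V = l - V)
E(11, -3)*(-50 - 100) = (-3 - 1*11)*(-50 - 100) = (-3 - 11)*(-150) = -14*(-150) = 2100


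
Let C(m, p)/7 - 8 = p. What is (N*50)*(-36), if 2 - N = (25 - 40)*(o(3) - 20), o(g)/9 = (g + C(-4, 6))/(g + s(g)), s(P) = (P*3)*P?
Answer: -281700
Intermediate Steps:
C(m, p) = 56 + 7*p
s(P) = 3*P² (s(P) = (3*P)*P = 3*P²)
o(g) = 9*(98 + g)/(g + 3*g²) (o(g) = 9*((g + (56 + 7*6))/(g + 3*g²)) = 9*((g + (56 + 42))/(g + 3*g²)) = 9*((g + 98)/(g + 3*g²)) = 9*((98 + g)/(g + 3*g²)) = 9*(98 + g)/(g + 3*g²))
N = 313/2 (N = 2 - (25 - 40)*(9*(98 + 3)/(3*(1 + 3*3)) - 20) = 2 - (-15)*(9*(⅓)*101/(1 + 9) - 20) = 2 - (-15)*(9*(⅓)*101/10 - 20) = 2 - (-15)*(9*(⅓)*(⅒)*101 - 20) = 2 - (-15)*(303/10 - 20) = 2 - (-15)*103/10 = 2 - 1*(-309/2) = 2 + 309/2 = 313/2 ≈ 156.50)
(N*50)*(-36) = ((313/2)*50)*(-36) = 7825*(-36) = -281700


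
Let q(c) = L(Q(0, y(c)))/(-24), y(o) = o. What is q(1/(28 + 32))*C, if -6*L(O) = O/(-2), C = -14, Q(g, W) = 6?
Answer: 7/24 ≈ 0.29167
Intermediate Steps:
L(O) = O/12 (L(O) = -O/(6*(-2)) = -O*(-1)/(6*2) = -(-1)*O/12 = O/12)
q(c) = -1/48 (q(c) = ((1/12)*6)/(-24) = (½)*(-1/24) = -1/48)
q(1/(28 + 32))*C = -1/48*(-14) = 7/24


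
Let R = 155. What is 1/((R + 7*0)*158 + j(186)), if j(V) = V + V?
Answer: 1/24862 ≈ 4.0222e-5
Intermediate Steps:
j(V) = 2*V
1/((R + 7*0)*158 + j(186)) = 1/((155 + 7*0)*158 + 2*186) = 1/((155 + 0)*158 + 372) = 1/(155*158 + 372) = 1/(24490 + 372) = 1/24862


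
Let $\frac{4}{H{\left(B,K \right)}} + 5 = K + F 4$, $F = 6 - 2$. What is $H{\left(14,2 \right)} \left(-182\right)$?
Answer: $-56$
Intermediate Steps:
$F = 4$ ($F = 6 - 2 = 4$)
$H{\left(B,K \right)} = \frac{4}{11 + K}$ ($H{\left(B,K \right)} = \frac{4}{-5 + \left(K + 4 \cdot 4\right)} = \frac{4}{-5 + \left(K + 16\right)} = \frac{4}{-5 + \left(16 + K\right)} = \frac{4}{11 + K}$)
$H{\left(14,2 \right)} \left(-182\right) = \frac{4}{11 + 2} \left(-182\right) = \frac{4}{13} \left(-182\right) = -56$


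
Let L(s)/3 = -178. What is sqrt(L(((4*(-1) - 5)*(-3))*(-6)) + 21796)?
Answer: sqrt(21262) ≈ 145.81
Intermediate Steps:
L(s) = -534 (L(s) = 3*(-178) = -534)
sqrt(L(((4*(-1) - 5)*(-3))*(-6)) + 21796) = sqrt(-534 + 21796) = sqrt(21262)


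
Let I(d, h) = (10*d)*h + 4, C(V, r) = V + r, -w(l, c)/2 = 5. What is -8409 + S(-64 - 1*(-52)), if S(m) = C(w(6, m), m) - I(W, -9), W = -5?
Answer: -8885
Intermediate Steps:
w(l, c) = -10 (w(l, c) = -2*5 = -10)
I(d, h) = 4 + 10*d*h (I(d, h) = 10*d*h + 4 = 4 + 10*d*h)
S(m) = -464 + m (S(m) = (-10 + m) - (4 + 10*(-5)*(-9)) = (-10 + m) - (4 + 450) = (-10 + m) - 1*454 = (-10 + m) - 454 = -464 + m)
-8409 + S(-64 - 1*(-52)) = -8409 + (-464 + (-64 - 1*(-52))) = -8409 + (-464 + (-64 + 52)) = -8409 + (-464 - 12) = -8409 - 476 = -8885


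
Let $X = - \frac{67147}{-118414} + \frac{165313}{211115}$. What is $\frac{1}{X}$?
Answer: $\frac{24998971610}{33751112487} \approx 0.74069$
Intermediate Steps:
$X = \frac{33751112487}{24998971610}$ ($X = \left(-67147\right) \left(- \frac{1}{118414}\right) + 165313 \cdot \frac{1}{211115} = \frac{67147}{118414} + \frac{165313}{211115} = \frac{33751112487}{24998971610} \approx 1.3501$)
$\frac{1}{X} = \frac{1}{\frac{33751112487}{24998971610}} = \frac{24998971610}{33751112487}$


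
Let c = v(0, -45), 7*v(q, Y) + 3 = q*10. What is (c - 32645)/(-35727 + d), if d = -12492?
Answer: 228518/337533 ≈ 0.67702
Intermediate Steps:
v(q, Y) = -3/7 + 10*q/7 (v(q, Y) = -3/7 + (q*10)/7 = -3/7 + (10*q)/7 = -3/7 + 10*q/7)
c = -3/7 (c = -3/7 + (10/7)*0 = -3/7 + 0 = -3/7 ≈ -0.42857)
(c - 32645)/(-35727 + d) = (-3/7 - 32645)/(-35727 - 12492) = -228518/7/(-48219) = -228518/7*(-1/48219) = 228518/337533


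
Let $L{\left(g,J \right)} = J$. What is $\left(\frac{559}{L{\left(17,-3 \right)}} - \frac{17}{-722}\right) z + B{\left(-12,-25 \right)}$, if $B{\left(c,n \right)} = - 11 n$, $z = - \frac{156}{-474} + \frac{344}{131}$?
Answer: $- \frac{1029482084}{3735989} \approx -275.56$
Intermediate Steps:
$z = \frac{30582}{10349}$ ($z = \left(-156\right) \left(- \frac{1}{474}\right) + 344 \cdot \frac{1}{131} = \frac{26}{79} + \frac{344}{131} = \frac{30582}{10349} \approx 2.9551$)
$\left(\frac{559}{L{\left(17,-3 \right)}} - \frac{17}{-722}\right) z + B{\left(-12,-25 \right)} = \left(\frac{559}{-3} - \frac{17}{-722}\right) \frac{30582}{10349} - -275 = \left(559 \left(- \frac{1}{3}\right) - - \frac{17}{722}\right) \frac{30582}{10349} + 275 = \left(- \frac{559}{3} + \frac{17}{722}\right) \frac{30582}{10349} + 275 = \left(- \frac{403547}{2166}\right) \frac{30582}{10349} + 275 = - \frac{2056879059}{3735989} + 275 = - \frac{1029482084}{3735989}$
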